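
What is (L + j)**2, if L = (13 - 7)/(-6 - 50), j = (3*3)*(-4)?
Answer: 1022121/784 ≈ 1303.7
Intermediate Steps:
j = -36 (j = 9*(-4) = -36)
L = -3/28 (L = 6/(-56) = 6*(-1/56) = -3/28 ≈ -0.10714)
(L + j)**2 = (-3/28 - 36)**2 = (-1011/28)**2 = 1022121/784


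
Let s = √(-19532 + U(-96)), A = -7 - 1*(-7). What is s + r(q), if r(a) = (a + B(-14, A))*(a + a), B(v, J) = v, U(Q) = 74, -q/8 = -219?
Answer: 6089952 + 3*I*√2162 ≈ 6.09e+6 + 139.49*I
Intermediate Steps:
q = 1752 (q = -8*(-219) = 1752)
A = 0 (A = -7 + 7 = 0)
s = 3*I*√2162 (s = √(-19532 + 74) = √(-19458) = 3*I*√2162 ≈ 139.49*I)
r(a) = 2*a*(-14 + a) (r(a) = (a - 14)*(a + a) = (-14 + a)*(2*a) = 2*a*(-14 + a))
s + r(q) = 3*I*√2162 + 2*1752*(-14 + 1752) = 3*I*√2162 + 2*1752*1738 = 3*I*√2162 + 6089952 = 6089952 + 3*I*√2162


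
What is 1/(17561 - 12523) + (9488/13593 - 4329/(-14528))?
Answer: 495550171511/497449862976 ≈ 0.99618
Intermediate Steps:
1/(17561 - 12523) + (9488/13593 - 4329/(-14528)) = 1/5038 + (9488*(1/13593) - 4329*(-1/14528)) = 1/5038 + (9488/13593 + 4329/14528) = 1/5038 + 196685761/197479104 = 495550171511/497449862976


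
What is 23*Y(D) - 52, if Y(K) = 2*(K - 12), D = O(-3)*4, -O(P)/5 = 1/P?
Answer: -892/3 ≈ -297.33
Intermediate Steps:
O(P) = -5/P
D = 20/3 (D = -5/(-3)*4 = -5*(-1/3)*4 = (5/3)*4 = 20/3 ≈ 6.6667)
Y(K) = -24 + 2*K (Y(K) = 2*(-12 + K) = -24 + 2*K)
23*Y(D) - 52 = 23*(-24 + 2*(20/3)) - 52 = 23*(-24 + 40/3) - 52 = 23*(-32/3) - 52 = -736/3 - 52 = -892/3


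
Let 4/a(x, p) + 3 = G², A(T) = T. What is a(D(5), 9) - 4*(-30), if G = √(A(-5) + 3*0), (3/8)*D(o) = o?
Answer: 239/2 ≈ 119.50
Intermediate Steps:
D(o) = 8*o/3
G = I*√5 (G = √(-5 + 3*0) = √(-5 + 0) = √(-5) = I*√5 ≈ 2.2361*I)
a(x, p) = -½ (a(x, p) = 4/(-3 + (I*√5)²) = 4/(-3 - 5) = 4/(-8) = 4*(-⅛) = -½)
a(D(5), 9) - 4*(-30) = -½ - 4*(-30) = -½ + 120 = 239/2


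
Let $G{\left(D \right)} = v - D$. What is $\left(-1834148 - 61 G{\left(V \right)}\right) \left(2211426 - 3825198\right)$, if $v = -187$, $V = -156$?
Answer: $2956845043404$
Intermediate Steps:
$G{\left(D \right)} = -187 - D$
$\left(-1834148 - 61 G{\left(V \right)}\right) \left(2211426 - 3825198\right) = \left(-1834148 - 61 \left(-187 - -156\right)\right) \left(2211426 - 3825198\right) = \left(-1834148 - 61 \left(-187 + 156\right)\right) \left(-1613772\right) = \left(-1834148 - -1891\right) \left(-1613772\right) = \left(-1834148 + 1891\right) \left(-1613772\right) = \left(-1832257\right) \left(-1613772\right) = 2956845043404$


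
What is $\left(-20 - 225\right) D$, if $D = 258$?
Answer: $-63210$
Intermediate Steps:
$\left(-20 - 225\right) D = \left(-20 - 225\right) 258 = \left(-245\right) 258 = -63210$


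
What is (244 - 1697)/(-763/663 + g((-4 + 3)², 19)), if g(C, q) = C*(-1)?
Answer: 963339/1426 ≈ 675.55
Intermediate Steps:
g(C, q) = -C
(244 - 1697)/(-763/663 + g((-4 + 3)², 19)) = (244 - 1697)/(-763/663 - (-4 + 3)²) = -1453/(-763*1/663 - 1*(-1)²) = -1453/(-763/663 - 1*1) = -1453/(-763/663 - 1) = -1453/(-1426/663) = -1453*(-663/1426) = 963339/1426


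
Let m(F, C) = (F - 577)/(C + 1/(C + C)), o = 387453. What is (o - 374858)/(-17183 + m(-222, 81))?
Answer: -165284185/225621947 ≈ -0.73257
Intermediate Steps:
m(F, C) = (-577 + F)/(C + 1/(2*C))
(o - 374858)/(-17183 + m(-222, 81)) = (387453 - 374858)/(-17183 + 2*81*(-577 - 222)/(1 + 2*81²)) = 12595/(-17183 + 2*81*(-799)/(1 + 2*6561)) = 12595/(-17183 + 2*81*(-799)/(1 + 13122)) = 12595/(-17183 + 2*81*(-799)/13123) = 12595/(-17183 + 2*81*(1/13123)*(-799)) = 12595/(-17183 - 129438/13123) = 12595/(-225621947/13123) = 12595*(-13123/225621947) = -165284185/225621947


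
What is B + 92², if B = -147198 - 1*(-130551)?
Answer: -8183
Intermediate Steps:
B = -16647 (B = -147198 + 130551 = -16647)
B + 92² = -16647 + 92² = -16647 + 8464 = -8183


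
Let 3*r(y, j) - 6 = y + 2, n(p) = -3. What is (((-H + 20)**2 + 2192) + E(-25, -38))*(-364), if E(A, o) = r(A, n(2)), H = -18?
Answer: -3964324/3 ≈ -1.3214e+6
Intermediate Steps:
r(y, j) = 8/3 + y/3 (r(y, j) = 2 + (y + 2)/3 = 2 + (2 + y)/3 = 2 + (2/3 + y/3) = 8/3 + y/3)
E(A, o) = 8/3 + A/3
(((-H + 20)**2 + 2192) + E(-25, -38))*(-364) = (((-1*(-18) + 20)**2 + 2192) + (8/3 + (1/3)*(-25)))*(-364) = (((18 + 20)**2 + 2192) + (8/3 - 25/3))*(-364) = ((38**2 + 2192) - 17/3)*(-364) = ((1444 + 2192) - 17/3)*(-364) = (3636 - 17/3)*(-364) = (10891/3)*(-364) = -3964324/3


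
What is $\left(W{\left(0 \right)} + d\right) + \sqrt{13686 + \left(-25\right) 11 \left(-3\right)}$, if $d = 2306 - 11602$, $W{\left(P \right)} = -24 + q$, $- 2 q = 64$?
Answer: $-9352 + \sqrt{14511} \approx -9231.5$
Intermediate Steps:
$q = -32$ ($q = \left(- \frac{1}{2}\right) 64 = -32$)
$W{\left(P \right)} = -56$ ($W{\left(P \right)} = -24 - 32 = -56$)
$d = -9296$
$\left(W{\left(0 \right)} + d\right) + \sqrt{13686 + \left(-25\right) 11 \left(-3\right)} = \left(-56 - 9296\right) + \sqrt{13686 + \left(-25\right) 11 \left(-3\right)} = -9352 + \sqrt{13686 - -825} = -9352 + \sqrt{13686 + 825} = -9352 + \sqrt{14511}$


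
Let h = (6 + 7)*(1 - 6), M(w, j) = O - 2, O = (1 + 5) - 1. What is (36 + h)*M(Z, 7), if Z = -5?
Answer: -87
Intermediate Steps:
O = 5 (O = 6 - 1 = 5)
M(w, j) = 3 (M(w, j) = 5 - 2 = 3)
h = -65 (h = 13*(-5) = -65)
(36 + h)*M(Z, 7) = (36 - 65)*3 = -29*3 = -87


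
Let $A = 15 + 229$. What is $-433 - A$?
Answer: $-677$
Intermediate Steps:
$A = 244$
$-433 - A = -433 - 244 = -677$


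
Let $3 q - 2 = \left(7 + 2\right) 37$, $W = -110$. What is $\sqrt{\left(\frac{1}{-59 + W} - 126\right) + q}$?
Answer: $\frac{i \sqrt{21810}}{39} \approx 3.7867 i$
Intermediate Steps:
$q = \frac{335}{3}$ ($q = \frac{2}{3} + \frac{\left(7 + 2\right) 37}{3} = \frac{2}{3} + \frac{9 \cdot 37}{3} = \frac{2}{3} + \frac{1}{3} \cdot 333 = \frac{2}{3} + 111 = \frac{335}{3} \approx 111.67$)
$\sqrt{\left(\frac{1}{-59 + W} - 126\right) + q} = \sqrt{\left(\frac{1}{-59 - 110} - 126\right) + \frac{335}{3}} = \sqrt{\left(\frac{1}{-169} - 126\right) + \frac{335}{3}} = \sqrt{\left(- \frac{1}{169} - 126\right) + \frac{335}{3}} = \sqrt{- \frac{21295}{169} + \frac{335}{3}} = \sqrt{- \frac{7270}{507}} = \frac{i \sqrt{21810}}{39}$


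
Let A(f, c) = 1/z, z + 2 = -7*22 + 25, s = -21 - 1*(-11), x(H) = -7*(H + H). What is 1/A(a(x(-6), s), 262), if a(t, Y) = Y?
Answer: -131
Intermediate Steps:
x(H) = -14*H
s = -10 (s = -21 + 11 = -10)
z = -131 (z = -2 + (-7*22 + 25) = -2 + (-154 + 25) = -2 - 129 = -131)
A(f, c) = -1/131 (A(f, c) = 1/(-131) = -1/131)
1/A(a(x(-6), s), 262) = 1/(-1/131) = -131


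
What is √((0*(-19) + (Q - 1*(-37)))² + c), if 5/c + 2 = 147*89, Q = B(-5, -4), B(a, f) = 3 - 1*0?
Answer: √273780163005/13081 ≈ 40.000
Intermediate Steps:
B(a, f) = 3 (B(a, f) = 3 + 0 = 3)
Q = 3
c = 5/13081 (c = 5/(-2 + 147*89) = 5/(-2 + 13083) = 5/13081 ≈ 0.00038223)
√((0*(-19) + (Q - 1*(-37)))² + c) = √((0*(-19) + (3 - 1*(-37)))² + 5/13081) = √((0 + (3 + 37))² + 5/13081) = √((0 + 40)² + 5/13081) = √(40² + 5/13081) = √(1600 + 5/13081) = √(20929605/13081) = √273780163005/13081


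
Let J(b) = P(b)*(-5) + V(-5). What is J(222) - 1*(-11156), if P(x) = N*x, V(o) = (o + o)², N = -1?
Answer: 12366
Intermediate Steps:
V(o) = 4*o² (V(o) = (2*o)² = 4*o²)
P(x) = -x
J(b) = 100 + 5*b (J(b) = -b*(-5) + 4*(-5)² = 5*b + 4*25 = 5*b + 100 = 100 + 5*b)
J(222) - 1*(-11156) = (100 + 5*222) - 1*(-11156) = (100 + 1110) + 11156 = 1210 + 11156 = 12366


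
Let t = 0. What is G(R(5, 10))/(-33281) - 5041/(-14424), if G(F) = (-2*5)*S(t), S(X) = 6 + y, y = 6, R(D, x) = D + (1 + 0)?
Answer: 169500401/480045144 ≈ 0.35309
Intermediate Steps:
R(D, x) = 1 + D (R(D, x) = D + 1 = 1 + D)
S(X) = 12 (S(X) = 6 + 6 = 12)
G(F) = -120 (G(F) = -2*5*12 = -10*12 = -120)
G(R(5, 10))/(-33281) - 5041/(-14424) = -120/(-33281) - 5041/(-14424) = -120*(-1/33281) - 5041*(-1/14424) = 120/33281 + 5041/14424 = 169500401/480045144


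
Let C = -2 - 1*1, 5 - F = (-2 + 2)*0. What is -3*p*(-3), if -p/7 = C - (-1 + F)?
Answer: 441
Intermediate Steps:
F = 5 (F = 5 - (-2 + 2)*0 = 5 - 0*0 = 5 - 1*0 = 5 + 0 = 5)
C = -3 (C = -2 - 1 = -3)
p = 49 (p = -7*(-3 - (-1 + 5)) = -7*(-3 - 1*4) = -7*(-3 - 4) = -7*(-7) = 49)
-3*p*(-3) = -3*49*(-3) = -147*(-3) = 441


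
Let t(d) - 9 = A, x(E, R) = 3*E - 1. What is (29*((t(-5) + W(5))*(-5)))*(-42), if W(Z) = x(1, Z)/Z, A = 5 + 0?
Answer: 87696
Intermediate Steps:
A = 5
x(E, R) = -1 + 3*E
t(d) = 14 (t(d) = 9 + 5 = 14)
W(Z) = 2/Z (W(Z) = (-1 + 3*1)/Z = (-1 + 3)/Z = 2/Z)
(29*((t(-5) + W(5))*(-5)))*(-42) = (29*((14 + 2/5)*(-5)))*(-42) = (29*((14 + 2*(⅕))*(-5)))*(-42) = (29*((14 + ⅖)*(-5)))*(-42) = (29*((72/5)*(-5)))*(-42) = (29*(-72))*(-42) = -2088*(-42) = 87696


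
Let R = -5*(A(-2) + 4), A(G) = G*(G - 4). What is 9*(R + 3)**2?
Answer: 53361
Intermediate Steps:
A(G) = G*(-4 + G)
R = -80 (R = -5*(-2*(-4 - 2) + 4) = -5*(-2*(-6) + 4) = -5*(12 + 4) = -5*16 = -80)
9*(R + 3)**2 = 9*(-80 + 3)**2 = 9*(-77)**2 = 9*5929 = 53361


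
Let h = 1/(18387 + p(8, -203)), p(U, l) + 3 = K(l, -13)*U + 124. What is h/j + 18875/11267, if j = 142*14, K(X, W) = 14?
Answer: 36773030593/21950820080 ≈ 1.6752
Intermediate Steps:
p(U, l) = 121 + 14*U (p(U, l) = -3 + (14*U + 124) = -3 + (124 + 14*U) = 121 + 14*U)
j = 1988
h = 1/18620 (h = 1/(18387 + (121 + 14*8)) = 1/(18387 + (121 + 112)) = 1/(18387 + 233) = 1/18620 ≈ 5.3706e-5)
h/j + 18875/11267 = (1/18620)/1988 + 18875/11267 = (1/18620)*(1/1988) + 18875*(1/11267) = 1/37016560 + 18875/11267 = 36773030593/21950820080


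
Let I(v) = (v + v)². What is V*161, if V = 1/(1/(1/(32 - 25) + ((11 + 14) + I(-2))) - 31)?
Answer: -46368/8921 ≈ -5.1976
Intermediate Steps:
I(v) = 4*v² (I(v) = (2*v)² = 4*v²)
V = -288/8921 (V = 1/(1/(1/(32 - 25) + ((11 + 14) + 4*(-2)²)) - 31) = 1/(1/(1/7 + (25 + 4*4)) - 31) = 1/(1/(⅐ + (25 + 16)) - 31) = 1/(1/(⅐ + 41) - 31) = 1/(1/(288/7) - 31) = 1/(7/288 - 31) = 1/(-8921/288) = -288/8921 ≈ -0.032283)
V*161 = -288/8921*161 = -46368/8921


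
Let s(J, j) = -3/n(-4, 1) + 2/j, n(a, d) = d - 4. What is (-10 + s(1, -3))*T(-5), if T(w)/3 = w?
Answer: 145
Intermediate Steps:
T(w) = 3*w
n(a, d) = -4 + d
s(J, j) = 1 + 2/j (s(J, j) = -3/(-4 + 1) + 2/j = -3/(-3) + 2/j = -3*(-⅓) + 2/j = 1 + 2/j)
(-10 + s(1, -3))*T(-5) = (-10 + (2 - 3)/(-3))*(3*(-5)) = (-10 - ⅓*(-1))*(-15) = (-10 + ⅓)*(-15) = -29/3*(-15) = 145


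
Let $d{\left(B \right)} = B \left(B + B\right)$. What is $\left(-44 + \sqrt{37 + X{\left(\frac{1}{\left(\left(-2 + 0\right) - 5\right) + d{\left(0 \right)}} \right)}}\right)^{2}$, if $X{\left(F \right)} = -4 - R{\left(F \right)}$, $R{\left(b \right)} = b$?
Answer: $\frac{13784}{7} - \frac{176 \sqrt{406}}{7} \approx 1462.5$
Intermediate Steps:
$d{\left(B \right)} = 2 B^{2}$ ($d{\left(B \right)} = B 2 B = 2 B^{2}$)
$X{\left(F \right)} = -4 - F$
$\left(-44 + \sqrt{37 + X{\left(\frac{1}{\left(\left(-2 + 0\right) - 5\right) + d{\left(0 \right)}} \right)}}\right)^{2} = \left(-44 + \sqrt{37 - \left(4 + \frac{1}{\left(\left(-2 + 0\right) - 5\right) + 2 \cdot 0^{2}}\right)}\right)^{2} = \left(-44 + \sqrt{37 - \left(4 + \frac{1}{\left(-2 - 5\right) + 2 \cdot 0}\right)}\right)^{2} = \left(-44 + \sqrt{37 - \left(4 + \frac{1}{-7 + 0}\right)}\right)^{2} = \left(-44 + \sqrt{37 - \frac{27}{7}}\right)^{2} = \left(-44 + \sqrt{\frac{232}{7}}\right)^{2} = \left(-44 + \frac{2 \sqrt{406}}{7}\right)^{2}$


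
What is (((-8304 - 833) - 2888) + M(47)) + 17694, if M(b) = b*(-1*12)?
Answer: 5105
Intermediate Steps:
M(b) = -12*b (M(b) = b*(-12) = -12*b)
(((-8304 - 833) - 2888) + M(47)) + 17694 = (((-8304 - 833) - 2888) - 12*47) + 17694 = ((-9137 - 2888) - 564) + 17694 = (-12025 - 564) + 17694 = -12589 + 17694 = 5105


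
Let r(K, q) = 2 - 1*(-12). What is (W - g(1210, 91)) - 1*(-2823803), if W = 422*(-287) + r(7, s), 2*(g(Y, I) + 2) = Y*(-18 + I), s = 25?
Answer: 2658540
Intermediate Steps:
r(K, q) = 14 (r(K, q) = 2 + 12 = 14)
g(Y, I) = -2 + Y*(-18 + I)/2 (g(Y, I) = -2 + (Y*(-18 + I))/2 = -2 + Y*(-18 + I)/2)
W = -121100 (W = 422*(-287) + 14 = -121114 + 14 = -121100)
(W - g(1210, 91)) - 1*(-2823803) = (-121100 - (-2 - 9*1210 + (½)*91*1210)) - 1*(-2823803) = (-121100 - (-2 - 10890 + 55055)) + 2823803 = (-121100 - 1*44163) + 2823803 = (-121100 - 44163) + 2823803 = -165263 + 2823803 = 2658540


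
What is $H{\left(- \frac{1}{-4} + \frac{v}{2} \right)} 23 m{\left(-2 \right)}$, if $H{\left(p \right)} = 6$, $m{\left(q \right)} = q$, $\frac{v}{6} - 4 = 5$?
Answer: $-276$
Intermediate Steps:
$v = 54$ ($v = 24 + 6 \cdot 5 = 24 + 30 = 54$)
$H{\left(- \frac{1}{-4} + \frac{v}{2} \right)} 23 m{\left(-2 \right)} = 6 \cdot 23 \left(-2\right) = 138 \left(-2\right) = -276$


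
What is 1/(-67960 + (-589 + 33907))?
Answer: -1/34642 ≈ -2.8867e-5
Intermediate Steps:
1/(-67960 + (-589 + 33907)) = 1/(-67960 + 33318) = 1/(-34642) = -1/34642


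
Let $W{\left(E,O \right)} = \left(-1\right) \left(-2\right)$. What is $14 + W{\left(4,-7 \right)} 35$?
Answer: $84$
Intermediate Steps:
$W{\left(E,O \right)} = 2$
$14 + W{\left(4,-7 \right)} 35 = 14 + 2 \cdot 35 = 14 + 70 = 84$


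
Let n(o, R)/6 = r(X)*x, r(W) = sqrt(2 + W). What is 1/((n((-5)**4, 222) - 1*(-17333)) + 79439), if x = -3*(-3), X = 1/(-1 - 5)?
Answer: 48386/4682407319 - 9*sqrt(66)/9364814638 ≈ 1.0326e-5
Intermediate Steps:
X = -1/6 (X = 1/(-6) = -1/6 ≈ -0.16667)
x = 9
n(o, R) = 9*sqrt(66) (n(o, R) = 6*(sqrt(2 - 1/6)*9) = 6*(sqrt(11/6)*9) = 6*((sqrt(66)/6)*9) = 6*(3*sqrt(66)/2) = 9*sqrt(66))
1/((n((-5)**4, 222) - 1*(-17333)) + 79439) = 1/((9*sqrt(66) - 1*(-17333)) + 79439) = 1/((9*sqrt(66) + 17333) + 79439) = 1/((17333 + 9*sqrt(66)) + 79439) = 1/(96772 + 9*sqrt(66))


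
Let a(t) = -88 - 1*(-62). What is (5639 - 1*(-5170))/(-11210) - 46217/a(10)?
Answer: 129452884/72865 ≈ 1776.6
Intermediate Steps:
a(t) = -26 (a(t) = -88 + 62 = -26)
(5639 - 1*(-5170))/(-11210) - 46217/a(10) = (5639 - 1*(-5170))/(-11210) - 46217/(-26) = (5639 + 5170)*(-1/11210) - 46217*(-1/26) = 10809*(-1/11210) + 46217/26 = -10809/11210 + 46217/26 = 129452884/72865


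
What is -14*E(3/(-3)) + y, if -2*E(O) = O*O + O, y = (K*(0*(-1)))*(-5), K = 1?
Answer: 0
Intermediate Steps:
y = 0 (y = (1*(0*(-1)))*(-5) = (1*0)*(-5) = 0*(-5) = 0)
E(O) = -O/2 - O²/2 (E(O) = -(O*O + O)/2 = -(O² + O)/2 = -(O + O²)/2 = -O/2 - O²/2)
-14*E(3/(-3)) + y = -(-7)*3/(-3)*(1 + 3/(-3)) + 0 = -(-7)*3*(-⅓)*(1 + 3*(-⅓)) + 0 = -(-7)*(-1)*(1 - 1) + 0 = -(-7)*(-1)*0 + 0 = -14*0 + 0 = 0 + 0 = 0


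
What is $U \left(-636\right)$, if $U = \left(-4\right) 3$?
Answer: $7632$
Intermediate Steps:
$U = -12$
$U \left(-636\right) = \left(-12\right) \left(-636\right) = 7632$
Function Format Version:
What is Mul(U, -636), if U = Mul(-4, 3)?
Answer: 7632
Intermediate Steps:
U = -12
Mul(U, -636) = Mul(-12, -636) = 7632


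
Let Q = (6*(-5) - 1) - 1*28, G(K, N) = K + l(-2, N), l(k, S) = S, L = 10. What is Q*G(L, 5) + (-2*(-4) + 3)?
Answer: -874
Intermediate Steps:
G(K, N) = K + N
Q = -59 (Q = (-30 - 1) - 28 = -31 - 28 = -59)
Q*G(L, 5) + (-2*(-4) + 3) = -59*(10 + 5) + (-2*(-4) + 3) = -59*15 + (8 + 3) = -885 + 11 = -874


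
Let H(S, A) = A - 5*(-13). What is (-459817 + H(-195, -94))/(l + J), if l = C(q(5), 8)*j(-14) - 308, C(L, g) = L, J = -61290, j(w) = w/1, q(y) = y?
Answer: 25547/3426 ≈ 7.4568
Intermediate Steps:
H(S, A) = 65 + A (H(S, A) = A + 65 = 65 + A)
j(w) = w (j(w) = w*1 = w)
l = -378 (l = 5*(-14) - 308 = -70 - 308 = -378)
(-459817 + H(-195, -94))/(l + J) = (-459817 + (65 - 94))/(-378 - 61290) = (-459817 - 29)/(-61668) = -459846*(-1/61668) = 25547/3426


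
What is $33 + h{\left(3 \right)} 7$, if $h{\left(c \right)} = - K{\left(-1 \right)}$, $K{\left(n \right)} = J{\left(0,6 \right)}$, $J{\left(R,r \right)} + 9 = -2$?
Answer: $110$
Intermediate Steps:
$J{\left(R,r \right)} = -11$ ($J{\left(R,r \right)} = -9 - 2 = -11$)
$K{\left(n \right)} = -11$
$h{\left(c \right)} = 11$ ($h{\left(c \right)} = \left(-1\right) \left(-11\right) = 11$)
$33 + h{\left(3 \right)} 7 = 33 + 11 \cdot 7 = 33 + 77 = 110$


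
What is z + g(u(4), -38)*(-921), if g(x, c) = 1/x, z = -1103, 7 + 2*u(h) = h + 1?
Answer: -182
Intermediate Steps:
u(h) = -3 + h/2 (u(h) = -7/2 + (h + 1)/2 = -7/2 + (1 + h)/2 = -7/2 + (½ + h/2) = -3 + h/2)
z + g(u(4), -38)*(-921) = -1103 - 921/(-3 + (½)*4) = -1103 - 921/(-3 + 2) = -1103 - 921/(-1) = -1103 - 1*(-921) = -1103 + 921 = -182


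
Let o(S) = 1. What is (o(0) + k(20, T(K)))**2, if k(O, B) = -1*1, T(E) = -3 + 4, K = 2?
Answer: 0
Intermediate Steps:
T(E) = 1
k(O, B) = -1
(o(0) + k(20, T(K)))**2 = (1 - 1)**2 = 0**2 = 0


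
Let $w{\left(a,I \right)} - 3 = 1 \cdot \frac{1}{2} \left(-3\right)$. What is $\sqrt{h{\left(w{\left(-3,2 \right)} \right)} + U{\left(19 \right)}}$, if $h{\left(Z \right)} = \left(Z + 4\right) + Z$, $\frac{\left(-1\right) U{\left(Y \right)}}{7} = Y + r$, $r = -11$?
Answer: $7 i \approx 7.0 i$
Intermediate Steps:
$w{\left(a,I \right)} = \frac{3}{2}$ ($w{\left(a,I \right)} = 3 + 1 \cdot \frac{1}{2} \left(-3\right) = 3 + \frac{1}{2} \left(-3\right) = 3 - \frac{3}{2} = \frac{3}{2}$)
$U{\left(Y \right)} = 77 - 7 Y$ ($U{\left(Y \right)} = - 7 \left(Y - 11\right) = - 7 \left(-11 + Y\right) = 77 - 7 Y$)
$h{\left(Z \right)} = 4 + 2 Z$ ($h{\left(Z \right)} = \left(4 + Z\right) + Z = 4 + 2 Z$)
$\sqrt{h{\left(w{\left(-3,2 \right)} \right)} + U{\left(19 \right)}} = \sqrt{\left(4 + 2 \cdot \frac{3}{2}\right) + \left(77 - 133\right)} = \sqrt{\left(4 + 3\right) + \left(77 - 133\right)} = \sqrt{7 - 56} = \sqrt{-49} = 7 i$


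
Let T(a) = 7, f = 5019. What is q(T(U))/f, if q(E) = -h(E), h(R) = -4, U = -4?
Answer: 4/5019 ≈ 0.00079697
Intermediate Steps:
q(E) = 4 (q(E) = -1*(-4) = 4)
q(T(U))/f = 4/5019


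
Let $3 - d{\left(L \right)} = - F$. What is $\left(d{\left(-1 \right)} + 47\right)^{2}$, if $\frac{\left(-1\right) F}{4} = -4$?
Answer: $4356$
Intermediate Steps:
$F = 16$ ($F = \left(-4\right) \left(-4\right) = 16$)
$d{\left(L \right)} = 19$ ($d{\left(L \right)} = 3 - \left(-1\right) 16 = 3 - -16 = 3 + 16 = 19$)
$\left(d{\left(-1 \right)} + 47\right)^{2} = \left(19 + 47\right)^{2} = 66^{2} = 4356$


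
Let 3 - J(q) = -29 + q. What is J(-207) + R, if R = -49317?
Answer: -49078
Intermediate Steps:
J(q) = 32 - q (J(q) = 3 - (-29 + q) = 3 + (29 - q) = 32 - q)
J(-207) + R = (32 - 1*(-207)) - 49317 = (32 + 207) - 49317 = 239 - 49317 = -49078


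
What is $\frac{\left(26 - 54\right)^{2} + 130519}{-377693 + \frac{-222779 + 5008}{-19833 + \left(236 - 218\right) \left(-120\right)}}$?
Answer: $- \frac{2887746879}{8306384378} \approx -0.34765$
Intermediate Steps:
$\frac{\left(26 - 54\right)^{2} + 130519}{-377693 + \frac{-222779 + 5008}{-19833 + \left(236 - 218\right) \left(-120\right)}} = \frac{\left(-28\right)^{2} + 130519}{-377693 - \frac{217771}{-19833 + 18 \left(-120\right)}} = \frac{784 + 130519}{-377693 - \frac{217771}{-19833 - 2160}} = \frac{131303}{-377693 - \frac{217771}{-21993}} = \frac{131303}{-377693 - - \frac{217771}{21993}} = \frac{131303}{-377693 + \frac{217771}{21993}} = \frac{131303}{- \frac{8306384378}{21993}} = 131303 \left(- \frac{21993}{8306384378}\right) = - \frac{2887746879}{8306384378}$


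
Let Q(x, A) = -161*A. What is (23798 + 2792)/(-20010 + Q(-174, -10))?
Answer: -2659/1840 ≈ -1.4451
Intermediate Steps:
(23798 + 2792)/(-20010 + Q(-174, -10)) = (23798 + 2792)/(-20010 - 161*(-10)) = 26590/(-20010 + 1610) = 26590/(-18400) = 26590*(-1/18400) = -2659/1840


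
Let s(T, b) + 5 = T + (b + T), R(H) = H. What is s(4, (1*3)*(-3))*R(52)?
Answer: -312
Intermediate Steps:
s(T, b) = -5 + b + 2*T (s(T, b) = -5 + (T + (b + T)) = -5 + (T + (T + b)) = -5 + (b + 2*T) = -5 + b + 2*T)
s(4, (1*3)*(-3))*R(52) = (-5 + (1*3)*(-3) + 2*4)*52 = (-5 + 3*(-3) + 8)*52 = (-5 - 9 + 8)*52 = -6*52 = -312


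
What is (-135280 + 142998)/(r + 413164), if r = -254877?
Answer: 454/9311 ≈ 0.048760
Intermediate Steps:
(-135280 + 142998)/(r + 413164) = (-135280 + 142998)/(-254877 + 413164) = 7718/158287 = 7718*(1/158287) = 454/9311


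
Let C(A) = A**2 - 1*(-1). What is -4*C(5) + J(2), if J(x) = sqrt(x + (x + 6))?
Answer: -104 + sqrt(10) ≈ -100.84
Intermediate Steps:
C(A) = 1 + A**2 (C(A) = A**2 + 1 = 1 + A**2)
J(x) = sqrt(6 + 2*x) (J(x) = sqrt(x + (6 + x)) = sqrt(6 + 2*x))
-4*C(5) + J(2) = -4*(1 + 5**2) + sqrt(6 + 2*2) = -4*(1 + 25) + sqrt(6 + 4) = -4*26 + sqrt(10) = -104 + sqrt(10)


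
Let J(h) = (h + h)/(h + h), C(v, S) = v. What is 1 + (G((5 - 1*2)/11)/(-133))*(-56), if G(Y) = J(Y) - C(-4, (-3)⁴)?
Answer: 59/19 ≈ 3.1053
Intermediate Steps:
J(h) = 1 (J(h) = (2*h)/((2*h)) = (2*h)*(1/(2*h)) = 1)
G(Y) = 5 (G(Y) = 1 - 1*(-4) = 1 + 4 = 5)
1 + (G((5 - 1*2)/11)/(-133))*(-56) = 1 + (5/(-133))*(-56) = 1 + (5*(-1/133))*(-56) = 1 - 5/133*(-56) = 1 + 40/19 = 59/19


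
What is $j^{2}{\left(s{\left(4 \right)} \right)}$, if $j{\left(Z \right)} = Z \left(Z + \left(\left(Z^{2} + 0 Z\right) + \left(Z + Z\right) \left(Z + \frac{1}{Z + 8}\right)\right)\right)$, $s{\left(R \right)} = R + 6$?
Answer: $\frac{784000000}{81} \approx 9.679 \cdot 10^{6}$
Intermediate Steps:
$s{\left(R \right)} = 6 + R$
$j{\left(Z \right)} = Z \left(Z + Z^{2} + 2 Z \left(Z + \frac{1}{8 + Z}\right)\right)$ ($j{\left(Z \right)} = Z \left(Z + \left(\left(Z^{2} + 0\right) + 2 Z \left(Z + \frac{1}{8 + Z}\right)\right)\right) = Z \left(Z + \left(Z^{2} + 2 Z \left(Z + \frac{1}{8 + Z}\right)\right)\right) = Z \left(Z + Z^{2} + 2 Z \left(Z + \frac{1}{8 + Z}\right)\right)$)
$j^{2}{\left(s{\left(4 \right)} \right)} = \left(\frac{\left(6 + 4\right)^{2} \left(10 + 3 \left(6 + 4\right)^{2} + 25 \left(6 + 4\right)\right)}{8 + \left(6 + 4\right)}\right)^{2} = \left(\frac{10^{2} \left(10 + 3 \cdot 10^{2} + 25 \cdot 10\right)}{8 + 10}\right)^{2} = \left(\frac{100 \left(10 + 3 \cdot 100 + 250\right)}{18}\right)^{2} = \left(100 \cdot \frac{1}{18} \left(10 + 300 + 250\right)\right)^{2} = \left(100 \cdot \frac{1}{18} \cdot 560\right)^{2} = \left(\frac{28000}{9}\right)^{2} = \frac{784000000}{81}$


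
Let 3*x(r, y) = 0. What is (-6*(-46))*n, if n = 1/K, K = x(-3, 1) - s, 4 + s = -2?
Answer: 46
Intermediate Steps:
s = -6 (s = -4 - 2 = -6)
x(r, y) = 0 (x(r, y) = (⅓)*0 = 0)
K = 6 (K = 0 - 1*(-6) = 0 + 6 = 6)
n = ⅙ (n = 1/6 = ⅙ ≈ 0.16667)
(-6*(-46))*n = -6*(-46)*(⅙) = 276*(⅙) = 46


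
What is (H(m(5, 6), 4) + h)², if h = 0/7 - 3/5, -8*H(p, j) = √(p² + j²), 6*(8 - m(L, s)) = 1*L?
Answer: 81361/57600 + √97/8 ≈ 2.6436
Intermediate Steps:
m(L, s) = 8 - L/6
H(p, j) = -√(j² + p²)/8 (H(p, j) = -√(p² + j²)/8 = -√(j² + p²)/8)
h = -⅗ (h = 0*(⅐) - 3*⅕ = 0 - ⅗ = -⅗ ≈ -0.60000)
(H(m(5, 6), 4) + h)² = (-√(4² + (8 - ⅙*5)²)/8 - ⅗)² = (-√(16 + (8 - ⅚)²)/8 - ⅗)² = (-√(16 + (43/6)²)/8 - ⅗)² = (-√(16 + 1849/36)/8 - ⅗)² = (-5*√97/48 - ⅗)² = (-⅗ - 5*√97/48)²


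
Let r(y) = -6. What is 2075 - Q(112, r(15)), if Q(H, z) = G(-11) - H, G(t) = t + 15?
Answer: 2183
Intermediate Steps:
G(t) = 15 + t
Q(H, z) = 4 - H (Q(H, z) = (15 - 11) - H = 4 - H)
2075 - Q(112, r(15)) = 2075 - (4 - 1*112) = 2075 - (4 - 112) = 2075 - 1*(-108) = 2075 + 108 = 2183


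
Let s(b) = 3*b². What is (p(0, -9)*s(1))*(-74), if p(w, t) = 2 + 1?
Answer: -666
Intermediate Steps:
p(w, t) = 3
(p(0, -9)*s(1))*(-74) = (3*(3*1²))*(-74) = (3*(3*1))*(-74) = (3*3)*(-74) = 9*(-74) = -666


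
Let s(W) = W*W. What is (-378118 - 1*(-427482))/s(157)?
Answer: 49364/24649 ≈ 2.0027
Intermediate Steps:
s(W) = W²
(-378118 - 1*(-427482))/s(157) = (-378118 - 1*(-427482))/(157²) = (-378118 + 427482)/24649 = 49364*(1/24649) = 49364/24649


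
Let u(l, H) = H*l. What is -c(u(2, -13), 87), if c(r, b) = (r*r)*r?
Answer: 17576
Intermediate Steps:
c(r, b) = r³ (c(r, b) = r²*r = r³)
-c(u(2, -13), 87) = -(-13*2)³ = -1*(-26)³ = -1*(-17576) = 17576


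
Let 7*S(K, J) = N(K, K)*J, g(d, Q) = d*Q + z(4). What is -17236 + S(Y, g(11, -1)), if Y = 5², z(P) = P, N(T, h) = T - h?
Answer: -17236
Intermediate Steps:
g(d, Q) = 4 + Q*d (g(d, Q) = d*Q + 4 = Q*d + 4 = 4 + Q*d)
Y = 25
S(K, J) = 0 (S(K, J) = ((K - K)*J)/7 = (0*J)/7 = (⅐)*0 = 0)
-17236 + S(Y, g(11, -1)) = -17236 + 0 = -17236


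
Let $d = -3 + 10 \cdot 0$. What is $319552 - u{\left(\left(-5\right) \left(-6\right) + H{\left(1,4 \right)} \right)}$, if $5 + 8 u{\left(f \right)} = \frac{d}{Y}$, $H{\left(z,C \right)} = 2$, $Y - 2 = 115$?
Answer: $\frac{24925105}{78} \approx 3.1955 \cdot 10^{5}$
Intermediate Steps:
$Y = 117$ ($Y = 2 + 115 = 117$)
$d = -3$ ($d = -3 + 0 = -3$)
$u{\left(f \right)} = - \frac{49}{78}$ ($u{\left(f \right)} = - \frac{5}{8} + \frac{\left(-3\right) \frac{1}{117}}{8} = - \frac{5}{8} + \frac{1}{8} \left(- \frac{1}{39}\right) = - \frac{5}{8} - \frac{1}{312} = - \frac{49}{78}$)
$319552 - u{\left(\left(-5\right) \left(-6\right) + H{\left(1,4 \right)} \right)} = 319552 - - \frac{49}{78} = 319552 + \frac{49}{78} = \frac{24925105}{78}$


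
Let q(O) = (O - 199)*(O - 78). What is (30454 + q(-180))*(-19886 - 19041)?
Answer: -4991842772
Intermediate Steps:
q(O) = (-199 + O)*(-78 + O)
(30454 + q(-180))*(-19886 - 19041) = (30454 + (15522 + (-180)**2 - 277*(-180)))*(-19886 - 19041) = (30454 + (15522 + 32400 + 49860))*(-38927) = (30454 + 97782)*(-38927) = 128236*(-38927) = -4991842772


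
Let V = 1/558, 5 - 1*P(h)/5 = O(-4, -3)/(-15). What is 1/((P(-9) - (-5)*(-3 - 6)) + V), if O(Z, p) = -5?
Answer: -558/12089 ≈ -0.046158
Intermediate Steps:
P(h) = 70/3 (P(h) = 25 - (-25)/(-15) = 25 - (-25)*(-1)/15 = 25 - 5*⅓ = 25 - 5/3 = 70/3)
V = 1/558 ≈ 0.0017921
1/((P(-9) - (-5)*(-3 - 6)) + V) = 1/((70/3 - (-5)*(-3 - 6)) + 1/558) = 1/((70/3 - (-5)*(-9)) + 1/558) = 1/((70/3 - 1*45) + 1/558) = 1/((70/3 - 45) + 1/558) = 1/(-65/3 + 1/558) = 1/(-12089/558) = -558/12089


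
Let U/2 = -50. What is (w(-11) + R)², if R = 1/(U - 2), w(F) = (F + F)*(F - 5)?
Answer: 1289025409/10404 ≈ 1.2390e+5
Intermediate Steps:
U = -100 (U = 2*(-50) = -100)
w(F) = 2*F*(-5 + F) (w(F) = (2*F)*(-5 + F) = 2*F*(-5 + F))
R = -1/102 (R = 1/(-100 - 2) = 1/(-102) = -1/102 ≈ -0.0098039)
(w(-11) + R)² = (2*(-11)*(-5 - 11) - 1/102)² = (2*(-11)*(-16) - 1/102)² = (352 - 1/102)² = (35903/102)² = 1289025409/10404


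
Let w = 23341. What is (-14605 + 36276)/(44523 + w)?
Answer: 21671/67864 ≈ 0.31933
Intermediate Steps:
(-14605 + 36276)/(44523 + w) = (-14605 + 36276)/(44523 + 23341) = 21671/67864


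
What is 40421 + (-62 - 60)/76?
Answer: 1535937/38 ≈ 40419.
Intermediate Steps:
40421 + (-62 - 60)/76 = 40421 + (1/76)*(-122) = 40421 - 61/38 = 1535937/38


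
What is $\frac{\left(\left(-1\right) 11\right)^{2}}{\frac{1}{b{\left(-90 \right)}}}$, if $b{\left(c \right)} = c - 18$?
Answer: $-13068$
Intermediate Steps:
$b{\left(c \right)} = -18 + c$
$\frac{\left(\left(-1\right) 11\right)^{2}}{\frac{1}{b{\left(-90 \right)}}} = \frac{\left(\left(-1\right) 11\right)^{2}}{\frac{1}{-18 - 90}} = \frac{\left(-11\right)^{2}}{\frac{1}{-108}} = \frac{121}{- \frac{1}{108}} = 121 \left(-108\right) = -13068$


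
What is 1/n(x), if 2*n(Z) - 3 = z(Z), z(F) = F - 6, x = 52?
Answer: 2/49 ≈ 0.040816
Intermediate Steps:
z(F) = -6 + F
n(Z) = -3/2 + Z/2 (n(Z) = 3/2 + (-6 + Z)/2 = 3/2 + (-3 + Z/2) = -3/2 + Z/2)
1/n(x) = 1/(-3/2 + (½)*52) = 1/(-3/2 + 26) = 1/(49/2) = 2/49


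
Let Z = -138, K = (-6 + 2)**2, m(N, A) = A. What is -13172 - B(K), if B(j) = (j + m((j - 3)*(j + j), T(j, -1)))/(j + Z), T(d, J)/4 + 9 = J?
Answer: -803504/61 ≈ -13172.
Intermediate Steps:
T(d, J) = -36 + 4*J
K = 16 (K = (-4)**2 = 16)
B(j) = (-40 + j)/(-138 + j) (B(j) = (j + (-36 + 4*(-1)))/(j - 138) = (j + (-36 - 4))/(-138 + j) = (j - 40)/(-138 + j) = (-40 + j)/(-138 + j))
-13172 - B(K) = -13172 - (-40 + 16)/(-138 + 16) = -13172 - (-24)/(-122) = -13172 - (-1)*(-24)/122 = -13172 - 1*12/61 = -13172 - 12/61 = -803504/61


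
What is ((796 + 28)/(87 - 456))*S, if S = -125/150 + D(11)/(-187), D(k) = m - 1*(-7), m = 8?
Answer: 10300/5049 ≈ 2.0400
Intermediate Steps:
D(k) = 15 (D(k) = 8 - 1*(-7) = 8 + 7 = 15)
S = -1025/1122 (S = -125/150 + 15/(-187) = -125*1/150 + 15*(-1/187) = -⅚ - 15/187 = -1025/1122 ≈ -0.91355)
((796 + 28)/(87 - 456))*S = ((796 + 28)/(87 - 456))*(-1025/1122) = (824/(-369))*(-1025/1122) = (824*(-1/369))*(-1025/1122) = -824/369*(-1025/1122) = 10300/5049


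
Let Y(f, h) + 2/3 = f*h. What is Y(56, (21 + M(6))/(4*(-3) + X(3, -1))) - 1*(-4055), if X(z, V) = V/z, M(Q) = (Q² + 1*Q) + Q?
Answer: 415255/111 ≈ 3741.0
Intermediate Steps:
M(Q) = Q² + 2*Q (M(Q) = (Q² + Q) + Q = (Q + Q²) + Q = Q² + 2*Q)
Y(f, h) = -⅔ + f*h
Y(56, (21 + M(6))/(4*(-3) + X(3, -1))) - 1*(-4055) = (-⅔ + 56*((21 + 6*(2 + 6))/(4*(-3) - 1/3))) - 1*(-4055) = (-⅔ + 56*((21 + 6*8)/(-12 - 1*⅓))) + 4055 = (-⅔ + 56*((21 + 48)/(-12 - ⅓))) + 4055 = (-⅔ + 56*(69/(-37/3))) + 4055 = (-⅔ + 56*(69*(-3/37))) + 4055 = (-⅔ + 56*(-207/37)) + 4055 = (-⅔ - 11592/37) + 4055 = -34850/111 + 4055 = 415255/111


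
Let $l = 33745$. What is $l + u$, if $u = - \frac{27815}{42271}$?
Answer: $\frac{1426407080}{42271} \approx 33744.0$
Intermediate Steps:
$u = - \frac{27815}{42271}$ ($u = \left(-27815\right) \frac{1}{42271} = - \frac{27815}{42271} \approx -0.65802$)
$l + u = 33745 - \frac{27815}{42271} = \frac{1426407080}{42271}$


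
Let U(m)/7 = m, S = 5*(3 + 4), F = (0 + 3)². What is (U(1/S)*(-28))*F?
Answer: -252/5 ≈ -50.400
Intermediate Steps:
F = 9 (F = 3² = 9)
S = 35 (S = 5*7 = 35)
U(m) = 7*m
(U(1/S)*(-28))*F = ((7/35)*(-28))*9 = ((7*(1/35))*(-28))*9 = ((⅕)*(-28))*9 = -28/5*9 = -252/5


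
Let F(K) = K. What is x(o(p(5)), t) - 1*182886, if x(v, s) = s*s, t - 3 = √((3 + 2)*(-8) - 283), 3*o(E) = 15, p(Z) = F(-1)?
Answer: -183200 + 6*I*√323 ≈ -1.832e+5 + 107.83*I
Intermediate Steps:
p(Z) = -1
o(E) = 5 (o(E) = (⅓)*15 = 5)
t = 3 + I*√323 (t = 3 + √((3 + 2)*(-8) - 283) = 3 + √(5*(-8) - 283) = 3 + √(-40 - 283) = 3 + √(-323) = 3 + I*√323 ≈ 3.0 + 17.972*I)
x(v, s) = s²
x(o(p(5)), t) - 1*182886 = (3 + I*√323)² - 1*182886 = (3 + I*√323)² - 182886 = -182886 + (3 + I*√323)²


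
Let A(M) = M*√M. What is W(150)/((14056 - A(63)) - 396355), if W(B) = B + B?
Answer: -6371650/8119570853 + 3150*√7/8119570853 ≈ -0.00078370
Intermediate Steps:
A(M) = M^(3/2)
W(B) = 2*B
W(150)/((14056 - A(63)) - 396355) = (2*150)/((14056 - 63^(3/2)) - 396355) = 300/((14056 - 189*√7) - 396355) = 300/(-382299 - 189*√7)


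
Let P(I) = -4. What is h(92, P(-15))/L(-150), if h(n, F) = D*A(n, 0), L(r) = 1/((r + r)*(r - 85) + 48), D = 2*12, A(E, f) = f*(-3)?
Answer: 0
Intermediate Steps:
A(E, f) = -3*f
D = 24
L(r) = 1/(48 + 2*r*(-85 + r)) (L(r) = 1/((2*r)*(-85 + r) + 48) = 1/(2*r*(-85 + r) + 48) = 1/(48 + 2*r*(-85 + r)))
h(n, F) = 0 (h(n, F) = 24*(-3*0) = 24*0 = 0)
h(92, P(-15))/L(-150) = 0/((1/(2*(24 + (-150)² - 85*(-150))))) = 0/((1/(2*(24 + 22500 + 12750)))) = 0/(((½)/35274)) = 0/(((½)*(1/35274))) = 0/(1/70548) = 0*70548 = 0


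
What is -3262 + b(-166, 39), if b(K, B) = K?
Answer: -3428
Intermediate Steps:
-3262 + b(-166, 39) = -3262 - 166 = -3428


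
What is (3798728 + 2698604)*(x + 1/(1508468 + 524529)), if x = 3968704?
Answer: 52422835224925028148/2032997 ≈ 2.5786e+13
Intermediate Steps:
(3798728 + 2698604)*(x + 1/(1508468 + 524529)) = (3798728 + 2698604)*(3968704 + 1/(1508468 + 524529)) = 6497332*(3968704 + 1/2032997) = 6497332*(8068363325889/2032997) = 52422835224925028148/2032997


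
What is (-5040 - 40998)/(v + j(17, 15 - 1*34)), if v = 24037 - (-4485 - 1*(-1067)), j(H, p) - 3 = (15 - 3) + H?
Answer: -46038/27487 ≈ -1.6749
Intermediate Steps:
j(H, p) = 15 + H (j(H, p) = 3 + ((15 - 3) + H) = 3 + (12 + H) = 15 + H)
v = 27455 (v = 24037 - (-4485 + 1067) = 24037 - 1*(-3418) = 24037 + 3418 = 27455)
(-5040 - 40998)/(v + j(17, 15 - 1*34)) = (-5040 - 40998)/(27455 + (15 + 17)) = -46038/(27455 + 32) = -46038/27487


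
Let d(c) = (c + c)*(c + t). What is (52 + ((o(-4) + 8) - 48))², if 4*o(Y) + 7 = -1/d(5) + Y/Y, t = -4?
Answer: 175561/1600 ≈ 109.73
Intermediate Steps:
d(c) = 2*c*(-4 + c) (d(c) = (c + c)*(c - 4) = (2*c)*(-4 + c) = 2*c*(-4 + c))
o(Y) = -61/40 (o(Y) = -7/4 + (-1/(2*5*(-4 + 5)) + Y/Y)/4 = -7/4 + (-1/(2*5*1) + 1)/4 = -7/4 + (-1/10 + 1)/4 = -7/4 + (-1*⅒ + 1)/4 = -7/4 + (-⅒ + 1)/4 = -7/4 + (¼)*(9/10) = -7/4 + 9/40 = -61/40)
(52 + ((o(-4) + 8) - 48))² = (52 + ((-61/40 + 8) - 48))² = (52 + (259/40 - 48))² = (52 - 1661/40)² = (419/40)² = 175561/1600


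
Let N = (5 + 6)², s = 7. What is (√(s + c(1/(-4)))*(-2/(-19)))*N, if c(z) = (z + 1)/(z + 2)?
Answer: 484*√91/133 ≈ 34.715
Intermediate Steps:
N = 121 (N = 11² = 121)
c(z) = (1 + z)/(2 + z)
(√(s + c(1/(-4)))*(-2/(-19)))*N = (√(7 + (1 + 1/(-4))/(2 + 1/(-4)))*(-2/(-19)))*121 = (√(7 + (1 - ¼)/(2 - ¼))*(-2*(-1/19)))*121 = (√(7 + (¾)/(7/4))*(2/19))*121 = (√(7 + (4/7)*(¾))*(2/19))*121 = (√(7 + 3/7)*(2/19))*121 = (√(52/7)*(2/19))*121 = ((2*√91/7)*(2/19))*121 = (4*√91/133)*121 = 484*√91/133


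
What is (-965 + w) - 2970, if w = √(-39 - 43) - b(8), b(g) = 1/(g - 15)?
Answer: -27544/7 + I*√82 ≈ -3934.9 + 9.0554*I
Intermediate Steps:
b(g) = 1/(-15 + g)
w = ⅐ + I*√82 (w = √(-39 - 43) - 1/(-15 + 8) = √(-82) - 1/(-7) = I*√82 - 1*(-⅐) = I*√82 + ⅐ = ⅐ + I*√82 ≈ 0.14286 + 9.0554*I)
(-965 + w) - 2970 = (-965 + (⅐ + I*√82)) - 2970 = (-6754/7 + I*√82) - 2970 = -27544/7 + I*√82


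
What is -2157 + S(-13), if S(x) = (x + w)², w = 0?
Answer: -1988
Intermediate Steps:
S(x) = x² (S(x) = (x + 0)² = x²)
-2157 + S(-13) = -2157 + (-13)² = -2157 + 169 = -1988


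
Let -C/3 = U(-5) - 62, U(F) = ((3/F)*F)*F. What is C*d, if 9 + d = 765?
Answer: 174636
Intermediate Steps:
d = 756 (d = -9 + 765 = 756)
U(F) = 3*F
C = 231 (C = -3*(3*(-5) - 62) = -3*(-15 - 62) = -3*(-77) = 231)
C*d = 231*756 = 174636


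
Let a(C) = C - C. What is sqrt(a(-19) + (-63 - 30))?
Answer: I*sqrt(93) ≈ 9.6436*I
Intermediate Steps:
a(C) = 0
sqrt(a(-19) + (-63 - 30)) = sqrt(0 + (-63 - 30)) = sqrt(0 - 93) = sqrt(-93) = I*sqrt(93)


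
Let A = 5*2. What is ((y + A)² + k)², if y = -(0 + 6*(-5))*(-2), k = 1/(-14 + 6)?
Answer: 399960001/64 ≈ 6.2494e+6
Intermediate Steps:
k = -⅛ (k = 1/(-8) = -⅛ ≈ -0.12500)
A = 10
y = -60 (y = -(0 - 30)*(-2) = -1*(-30)*(-2) = 30*(-2) = -60)
((y + A)² + k)² = ((-60 + 10)² - ⅛)² = ((-50)² - ⅛)² = (2500 - ⅛)² = (19999/8)² = 399960001/64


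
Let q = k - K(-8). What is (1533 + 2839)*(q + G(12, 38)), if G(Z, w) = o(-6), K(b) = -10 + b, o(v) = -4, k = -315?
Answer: -1315972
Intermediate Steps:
G(Z, w) = -4
q = -297 (q = -315 - (-10 - 8) = -315 - 1*(-18) = -315 + 18 = -297)
(1533 + 2839)*(q + G(12, 38)) = (1533 + 2839)*(-297 - 4) = 4372*(-301) = -1315972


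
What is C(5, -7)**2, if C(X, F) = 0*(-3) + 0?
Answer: 0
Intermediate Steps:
C(X, F) = 0 (C(X, F) = 0 + 0 = 0)
C(5, -7)**2 = 0**2 = 0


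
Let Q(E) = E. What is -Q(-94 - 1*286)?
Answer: 380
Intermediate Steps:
-Q(-94 - 1*286) = -(-94 - 1*286) = -(-94 - 286) = -1*(-380) = 380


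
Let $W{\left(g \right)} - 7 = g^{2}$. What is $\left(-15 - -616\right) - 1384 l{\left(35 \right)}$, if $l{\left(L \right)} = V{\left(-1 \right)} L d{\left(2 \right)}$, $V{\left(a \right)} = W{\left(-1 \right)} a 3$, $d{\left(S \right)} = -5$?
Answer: $-5812199$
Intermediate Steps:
$W{\left(g \right)} = 7 + g^{2}$
$V{\left(a \right)} = 24 a$ ($V{\left(a \right)} = \left(7 + \left(-1\right)^{2}\right) a 3 = \left(7 + 1\right) a 3 = 8 a 3 = 24 a$)
$l{\left(L \right)} = 120 L$ ($l{\left(L \right)} = 24 \left(-1\right) L \left(-5\right) = - 24 L \left(-5\right) = 120 L$)
$\left(-15 - -616\right) - 1384 l{\left(35 \right)} = \left(-15 - -616\right) - 1384 \cdot 120 \cdot 35 = \left(-15 + 616\right) - 5812800 = 601 - 5812800 = -5812199$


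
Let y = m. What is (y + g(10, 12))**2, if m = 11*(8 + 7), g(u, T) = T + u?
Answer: 34969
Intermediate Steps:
m = 165 (m = 11*15 = 165)
y = 165
(y + g(10, 12))**2 = (165 + (12 + 10))**2 = (165 + 22)**2 = 187**2 = 34969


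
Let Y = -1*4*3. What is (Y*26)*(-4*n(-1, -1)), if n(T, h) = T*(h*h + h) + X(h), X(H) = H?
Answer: -1248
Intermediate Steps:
n(T, h) = h + T*(h + h**2) (n(T, h) = T*(h*h + h) + h = T*(h**2 + h) + h = T*(h + h**2) + h = h + T*(h + h**2))
Y = -12 (Y = -4*3 = -12)
(Y*26)*(-4*n(-1, -1)) = (-12*26)*(-(-4)*(1 - 1 - 1*(-1))) = -(-1248)*(-(1 - 1 + 1)) = -(-1248)*(-1*1) = -(-1248)*(-1) = -312*4 = -1248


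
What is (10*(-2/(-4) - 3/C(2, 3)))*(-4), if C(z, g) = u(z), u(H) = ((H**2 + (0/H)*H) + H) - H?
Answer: 10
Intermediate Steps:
u(H) = H**2 (u(H) = ((H**2 + 0*H) + H) - H = ((H**2 + 0) + H) - H = (H**2 + H) - H = (H + H**2) - H = H**2)
C(z, g) = z**2
(10*(-2/(-4) - 3/C(2, 3)))*(-4) = (10*(-2/(-4) - 3/(2**2)))*(-4) = (10*(-2*(-1/4) - 3/4))*(-4) = (10*(1/2 - 3*1/4))*(-4) = (10*(1/2 - 3/4))*(-4) = (10*(-1/4))*(-4) = -5/2*(-4) = 10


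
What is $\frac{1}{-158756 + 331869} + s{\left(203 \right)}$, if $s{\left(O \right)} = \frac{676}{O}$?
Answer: $\frac{117024591}{35141939} \approx 3.3301$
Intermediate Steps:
$\frac{1}{-158756 + 331869} + s{\left(203 \right)} = \frac{1}{-158756 + 331869} + \frac{676}{203} = \frac{1}{173113} + 676 \cdot \frac{1}{203} = \frac{1}{173113} + \frac{676}{203} = \frac{117024591}{35141939}$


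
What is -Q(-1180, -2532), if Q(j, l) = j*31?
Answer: 36580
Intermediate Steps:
Q(j, l) = 31*j
-Q(-1180, -2532) = -31*(-1180) = -1*(-36580) = 36580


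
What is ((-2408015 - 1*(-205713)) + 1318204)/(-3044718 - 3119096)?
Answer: 442049/3081907 ≈ 0.14343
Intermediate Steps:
((-2408015 - 1*(-205713)) + 1318204)/(-3044718 - 3119096) = ((-2408015 + 205713) + 1318204)/(-6163814) = (-2202302 + 1318204)*(-1/6163814) = -884098*(-1/6163814) = 442049/3081907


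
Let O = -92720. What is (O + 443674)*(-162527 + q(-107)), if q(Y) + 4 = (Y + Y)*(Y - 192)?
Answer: -34584761930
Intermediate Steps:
q(Y) = -4 + 2*Y*(-192 + Y) (q(Y) = -4 + (Y + Y)*(Y - 192) = -4 + (2*Y)*(-192 + Y) = -4 + 2*Y*(-192 + Y))
(O + 443674)*(-162527 + q(-107)) = (-92720 + 443674)*(-162527 + (-4 - 384*(-107) + 2*(-107)²)) = 350954*(-162527 + (-4 + 41088 + 2*11449)) = 350954*(-162527 + (-4 + 41088 + 22898)) = 350954*(-162527 + 63982) = 350954*(-98545) = -34584761930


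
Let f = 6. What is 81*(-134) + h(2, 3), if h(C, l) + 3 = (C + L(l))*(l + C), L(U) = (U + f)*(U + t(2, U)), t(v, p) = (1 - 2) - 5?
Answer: -10982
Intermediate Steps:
t(v, p) = -6 (t(v, p) = -1 - 5 = -6)
L(U) = (-6 + U)*(6 + U) (L(U) = (U + 6)*(U - 6) = (6 + U)*(-6 + U) = (-6 + U)*(6 + U))
h(C, l) = -3 + (C + l)*(-36 + C + l**2) (h(C, l) = -3 + (C + (-36 + l**2))*(l + C) = -3 + (-36 + C + l**2)*(C + l) = -3 + (C + l)*(-36 + C + l**2))
81*(-134) + h(2, 3) = 81*(-134) + (-3 + 2**2 + 2*3 + 2*(-36 + 3**2) + 3*(-36 + 3**2)) = -10854 + (-3 + 4 + 6 + 2*(-36 + 9) + 3*(-36 + 9)) = -10854 + (-3 + 4 + 6 + 2*(-27) + 3*(-27)) = -10854 + (-3 + 4 + 6 - 54 - 81) = -10854 - 128 = -10982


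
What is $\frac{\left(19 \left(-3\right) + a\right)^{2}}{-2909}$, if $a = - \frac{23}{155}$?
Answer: $- \frac{78464164}{69888725} \approx -1.1227$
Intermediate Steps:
$a = - \frac{23}{155}$ ($a = \left(-23\right) \frac{1}{155} = - \frac{23}{155} \approx -0.14839$)
$\frac{\left(19 \left(-3\right) + a\right)^{2}}{-2909} = \frac{\left(19 \left(-3\right) - \frac{23}{155}\right)^{2}}{-2909} = \left(-57 - \frac{23}{155}\right)^{2} \left(- \frac{1}{2909}\right) = \left(- \frac{8858}{155}\right)^{2} \left(- \frac{1}{2909}\right) = \frac{78464164}{24025} \left(- \frac{1}{2909}\right) = - \frac{78464164}{69888725}$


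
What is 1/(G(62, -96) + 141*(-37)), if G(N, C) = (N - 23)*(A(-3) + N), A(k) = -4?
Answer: -1/2955 ≈ -0.00033841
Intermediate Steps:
G(N, C) = (-23 + N)*(-4 + N) (G(N, C) = (N - 23)*(-4 + N) = (-23 + N)*(-4 + N))
1/(G(62, -96) + 141*(-37)) = 1/((92 + 62**2 - 27*62) + 141*(-37)) = 1/((92 + 3844 - 1674) - 5217) = 1/(2262 - 5217) = 1/(-2955) = -1/2955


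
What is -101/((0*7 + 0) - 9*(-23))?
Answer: -101/207 ≈ -0.48792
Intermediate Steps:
-101/((0*7 + 0) - 9*(-23)) = -101/((0 + 0) - 1*(-207)) = -101/(0 + 207) = -101/207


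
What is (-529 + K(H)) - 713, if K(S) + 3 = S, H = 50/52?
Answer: -32345/26 ≈ -1244.0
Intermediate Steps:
H = 25/26 (H = 50*(1/52) = 25/26 ≈ 0.96154)
K(S) = -3 + S
(-529 + K(H)) - 713 = (-529 + (-3 + 25/26)) - 713 = (-529 - 53/26) - 713 = -13807/26 - 713 = -32345/26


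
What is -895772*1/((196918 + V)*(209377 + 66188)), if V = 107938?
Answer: -223943/21001910910 ≈ -1.0663e-5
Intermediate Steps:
-895772*1/((196918 + V)*(209377 + 66188)) = -895772*1/((196918 + 107938)*(209377 + 66188)) = -895772/(304856*275565) = -895772/84007643640 = -895772*1/84007643640 = -223943/21001910910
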